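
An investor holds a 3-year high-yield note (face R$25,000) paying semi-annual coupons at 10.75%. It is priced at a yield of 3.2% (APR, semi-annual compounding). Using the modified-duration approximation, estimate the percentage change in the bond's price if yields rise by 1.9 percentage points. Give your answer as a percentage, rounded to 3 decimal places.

Periodic yield y = 0.016. Modified duration first:
  t   CF        PV=CF/(1+0.016)^t    t·PV
  1     1,343.75     1,322.5886     1,322.5886
  2     1,343.75     1,301.7604     2,603.5208
  3     1,343.75     1,281.2603     3,843.7808
  4     1,343.75     1,261.0829     5,044.3317
  5     1,343.75     1,241.2234     6,206.1168
  6    26,343.75    23,950.5421   143,703.2529
  Σ                 30,358.4577   162,723.5915
P = 30,358.4577; D_Mac = 5.36007 half-year periods = 2.68004 yrs; D_mod = 2.68004/(1+0.016) = 2.63783 yrs.
ΔP/P ≈ -D_mod · Δy = -2.63783 × (+0.019) = -0.050119 = -5.0119%.

-5.012%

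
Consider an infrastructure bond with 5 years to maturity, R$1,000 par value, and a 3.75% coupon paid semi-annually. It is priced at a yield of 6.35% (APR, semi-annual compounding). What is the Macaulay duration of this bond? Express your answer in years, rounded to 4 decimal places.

4.5764 years

Periodic yield y = 0.03175. Discount each cash flow and weight by its period:
  t   CF        PV=CF/(1+0.03175)^t    t·PV
  1        18.75        18.1730        18.1730
  2        18.75        17.6138        35.2275
  3        18.75        17.0717        51.2152
  4        18.75        16.5464        66.1856
  5        18.75        16.0372        80.1861
  6        18.75        15.5437        93.2622
  7        18.75        15.0654       105.4576
  8        18.75        14.6018       116.8141
  9        18.75        14.1524       127.3719
  10    1,018.75       745.2858     7,452.8580
  Σ                    890.0912     8,146.7512
Price P = Σ PV = 890.0912.
Macaulay duration = Σ(t·PV) / P = 8,146.7512 / 890.0912 = 9.15272 half-year periods.
In years: 9.15272 / 2 = 4.57636 years.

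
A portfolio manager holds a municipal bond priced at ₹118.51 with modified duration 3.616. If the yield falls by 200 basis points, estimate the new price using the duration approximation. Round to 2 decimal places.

₹127.08

Duration approximation: ΔP/P ≈ -D_mod · Δy = -3.616 × (-0.02) = +0.072320.
New price ≈ 118.51 × (1 + 0.072320) = 127.0806432.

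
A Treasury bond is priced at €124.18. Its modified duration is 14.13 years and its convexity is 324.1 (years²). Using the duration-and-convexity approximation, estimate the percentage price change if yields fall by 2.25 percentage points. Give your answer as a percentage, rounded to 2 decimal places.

+40.00%

Duration effect: -D_mod·Δy = -14.13 × (-0.0225) = +0.317925
Convexity effect: ½·C·(Δy)² = 0.5 × 324.1 × (-0.0225)² = +0.0820378125
ΔP/P ≈ +0.317925 + 0.0820378125 = +0.3999628125
= +39.99628125%.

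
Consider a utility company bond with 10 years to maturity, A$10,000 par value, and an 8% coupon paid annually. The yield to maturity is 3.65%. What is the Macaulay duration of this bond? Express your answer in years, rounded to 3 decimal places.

Periodic yield y = 0.0365. Discount each cash flow and weight by its year:
  t   CF        PV=CF/(1+0.0365)^t    t·PV
  1       800.00       771.8283       771.8283
  2       800.00       744.6486     1,489.2972
  3       800.00       718.4260     2,155.2781
  4       800.00       693.1269     2,772.5076
  5       800.00       668.7187     3,343.5934
  6       800.00       645.1700     3,871.0199
  7       800.00       622.4505     4,357.1537
  8       800.00       600.5311     4,804.2492
  9       800.00       579.3836     5,214.4528
  10   10,800.00     7,546.2414    75,462.4135
  Σ                 13,590.5251   104,241.7937
Price P = Σ PV = 13,590.5251.
Macaulay duration = Σ(t·PV) / P = 104,241.7937 / 13,590.5251 = 7.67018 years.

7.670 years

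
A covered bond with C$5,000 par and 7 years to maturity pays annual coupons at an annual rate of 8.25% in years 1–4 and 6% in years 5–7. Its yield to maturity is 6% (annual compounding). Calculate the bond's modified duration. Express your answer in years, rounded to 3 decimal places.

5.344 years

Periodic yield y = 0.06. First find Macaulay duration:
  t   CF        PV=CF/(1+0.06)^t    t·PV
  1       412.50       389.1509       389.1509
  2       412.50       367.1235       734.2471
  3       412.50       346.3430     1,039.0289
  4       412.50       326.7386     1,306.9545
  5       300.00       224.1775     1,120.8873
  6       300.00       211.4882     1,268.9290
  7     5,300.00     3,524.8027    24,673.6189
  Σ                  5,389.8244    30,532.8166
P = 5,389.8244; Macaulay duration = 30,532.8166 / 5,389.8244 = 5.66490 years.
Modified duration = D_Mac / (1 + y) = 5.66490 / 1.06 = 5.34425 years.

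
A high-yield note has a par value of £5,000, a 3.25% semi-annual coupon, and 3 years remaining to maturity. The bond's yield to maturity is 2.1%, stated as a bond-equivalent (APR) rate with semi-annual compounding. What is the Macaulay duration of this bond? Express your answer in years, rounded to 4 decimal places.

Periodic yield y = 0.0105. Discount each cash flow and weight by its period:
  t   CF        PV=CF/(1+0.0105)^t    t·PV
  1        81.25        80.4057        80.4057
  2        81.25        79.5703       159.1405
  3        81.25        78.7434       236.2303
  4        81.25        77.9252       311.7009
  5        81.25        77.1155       385.5776
  6     5,081.25     4,772.5738    28,635.4430
  Σ                  5,166.3340    29,808.4981
Price P = Σ PV = 5,166.3340.
Macaulay duration = Σ(t·PV) / P = 29,808.4981 / 5,166.3340 = 5.76976 half-year periods.
In years: 5.76976 / 2 = 2.88488 years.

2.8849 years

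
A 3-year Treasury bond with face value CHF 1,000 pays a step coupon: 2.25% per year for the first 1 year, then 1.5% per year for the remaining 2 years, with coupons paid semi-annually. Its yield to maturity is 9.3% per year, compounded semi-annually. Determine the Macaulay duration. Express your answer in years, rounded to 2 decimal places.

Periodic yield y = 0.0465. Discount each cash flow and weight by its period:
  t   CF        PV=CF/(1+0.0465)^t    t·PV
  1        11.25        10.7501        10.7501
  2        11.25        10.2725        20.5449
  3         7.50         6.5440        19.6320
  4         7.50         6.2532        25.0129
  5         7.50         5.9754        29.8769
  6     1,007.50       767.0252     4,602.1515
  Σ                    806.8204     4,707.9683
Price P = Σ PV = 806.8204.
Macaulay duration = Σ(t·PV) / P = 4,707.9683 / 806.8204 = 5.83521 half-year periods.
In years: 5.83521 / 2 = 2.91761 years.

2.92 years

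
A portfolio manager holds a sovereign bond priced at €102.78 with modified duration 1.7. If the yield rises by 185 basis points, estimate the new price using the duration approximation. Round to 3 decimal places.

€99.548

Duration approximation: ΔP/P ≈ -D_mod · Δy = -1.7 × (+0.0185) = -0.031450.
New price ≈ 102.78 × (1 - 0.031450) = 99.547569.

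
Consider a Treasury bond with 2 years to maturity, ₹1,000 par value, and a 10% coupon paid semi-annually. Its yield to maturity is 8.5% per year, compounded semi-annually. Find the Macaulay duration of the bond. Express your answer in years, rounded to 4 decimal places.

1.8637 years

Periodic yield y = 0.0425. Discount each cash flow and weight by its period:
  t   CF        PV=CF/(1+0.0425)^t    t·PV
  1        50.00        47.9616        47.9616
  2        50.00        46.0064        92.0127
  3        50.00        44.1308       132.3924
  4     1,050.00       888.9658     3,555.8631
  Σ                  1,027.0646     3,828.2299
Price P = Σ PV = 1,027.0646.
Macaulay duration = Σ(t·PV) / P = 3,828.2299 / 1,027.0646 = 3.72735 half-year periods.
In years: 3.72735 / 2 = 1.86368 years.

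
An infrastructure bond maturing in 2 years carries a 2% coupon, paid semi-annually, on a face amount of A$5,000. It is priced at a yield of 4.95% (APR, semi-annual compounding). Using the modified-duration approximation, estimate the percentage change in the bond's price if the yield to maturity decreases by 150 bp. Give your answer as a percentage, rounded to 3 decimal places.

Periodic yield y = 0.02475. Modified duration first:
  t   CF        PV=CF/(1+0.02475)^t    t·PV
  1        50.00        48.7924        48.7924
  2        50.00        47.6139        95.2279
  3        50.00        46.4640       139.3919
  4     5,050.00     4,579.5169    18,318.0678
  Σ                  4,722.3872    18,601.4799
P = 4,722.3872; D_Mac = 3.93900 half-year periods = 1.96950 yrs; D_mod = 1.96950/(1+0.02475) = 1.92193 yrs.
ΔP/P ≈ -D_mod · Δy = -1.92193 × (-0.015) = +0.028829 = +2.8829%.

+2.883%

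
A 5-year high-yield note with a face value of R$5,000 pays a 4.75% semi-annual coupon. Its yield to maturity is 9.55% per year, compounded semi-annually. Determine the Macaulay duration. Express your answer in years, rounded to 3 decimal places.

Periodic yield y = 0.04775. Discount each cash flow and weight by its period:
  t   CF        PV=CF/(1+0.04775)^t    t·PV
  1       118.75       113.3381       113.3381
  2       118.75       108.1729       216.3457
  3       118.75       103.2430       309.7290
  4       118.75        98.5378       394.1513
  5       118.75        94.0471       470.2354
  6       118.75        89.7610       538.5659
  7       118.75        85.6702       599.6916
  8       118.75        81.7659       654.1273
  9       118.75        78.0395       702.3557
  10    5,118.75     3,210.6076    32,106.0756
  Σ                  4,063.1830    36,104.6155
Price P = Σ PV = 4,063.1830.
Macaulay duration = Σ(t·PV) / P = 36,104.6155 / 4,063.1830 = 8.88580 half-year periods.
In years: 8.88580 / 2 = 4.44290 years.

4.443 years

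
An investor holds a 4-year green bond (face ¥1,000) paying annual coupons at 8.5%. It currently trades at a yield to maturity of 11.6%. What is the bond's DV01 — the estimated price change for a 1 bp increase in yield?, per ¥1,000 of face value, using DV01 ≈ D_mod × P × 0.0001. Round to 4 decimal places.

Periodic yield y = 0.116.
  t   CF        PV=CF/(1+0.116)^t    t·PV
  1        85.00        76.1649        76.1649
  2        85.00        68.2481       136.4962
  3        85.00        61.1542       183.4626
  4     1,085.00       699.4762     2,797.9049
  Σ                    905.0434     3,194.0286
P = 905.0434; D_Mac = 3.52914 yrs; D_mod = 3.16232 yrs.
DV01 ≈ 3.16232 × 905.0434 × 0.0001 = 0.286203.

¥0.2862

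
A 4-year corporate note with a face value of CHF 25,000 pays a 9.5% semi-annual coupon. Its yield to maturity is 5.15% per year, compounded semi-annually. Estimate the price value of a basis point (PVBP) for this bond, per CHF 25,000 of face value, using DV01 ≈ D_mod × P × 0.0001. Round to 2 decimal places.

CHF 9.76

Periodic yield y = 0.02575.
  t   CF        PV=CF/(1+0.02575)^t    t·PV
  1     1,187.50     1,157.6895     1,157.6895
  2     1,187.50     1,128.6273     2,257.2547
  3     1,187.50     1,100.2948     3,300.8843
  4     1,187.50     1,072.6734     4,290.6936
  5     1,187.50     1,045.7455     5,228.7273
  6     1,187.50     1,019.4935     6,116.9610
  7     1,187.50       993.9006     6,957.3040
  8    26,187.50    21,367.8996   170,943.1971
  Σ                 28,886.3242   200,252.7115
P = 28,886.3242; D_Mac = 6.93244 half-year periods = 3.46622 yrs; D_mod = 3.37921 yrs.
DV01 ≈ 3.37921 × 28,886.3242 × 0.0001 = 9.761283.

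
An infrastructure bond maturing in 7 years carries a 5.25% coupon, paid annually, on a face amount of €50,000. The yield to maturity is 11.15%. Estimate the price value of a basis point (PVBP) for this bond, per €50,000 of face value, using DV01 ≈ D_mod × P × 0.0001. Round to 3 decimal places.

Periodic yield y = 0.1115.
  t   CF        PV=CF/(1+0.1115)^t    t·PV
  1     2,625.00     2,361.6734     2,361.6734
  2     2,625.00     2,124.7624     4,249.5248
  3     2,625.00     1,911.6171     5,734.8513
  4     2,625.00     1,719.8534     6,879.4138
  5     2,625.00     1,547.3265     7,736.6327
  6     2,625.00     1,392.1066     8,352.6399
  7    52,625.00    25,108.7932   175,761.5523
  Σ                 36,166.1327   211,076.2881
P = 36,166.1327; D_Mac = 5.83630 yrs; D_mod = 5.25083 yrs.
DV01 ≈ 5.25083 × 36,166.1327 × 0.0001 = 18.990219.

€18.990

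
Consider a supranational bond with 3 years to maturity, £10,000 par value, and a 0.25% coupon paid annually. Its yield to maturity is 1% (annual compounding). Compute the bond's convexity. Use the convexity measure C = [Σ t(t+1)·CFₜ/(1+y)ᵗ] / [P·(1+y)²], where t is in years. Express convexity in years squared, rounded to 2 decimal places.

11.72

With y = 0.01:
  t   CF        PV=CF/(1+0.01)^t    t·PV        t(t+1)·PV
  1        25.00        24.7525        24.7525          49.5050
  2        25.00        24.5074        49.0148         147.0444
  3    10,025.00     9,730.1662    29,190.4987     116,761.9948
  Σ                  9,779.4261    29,264.2660     116,958.5442
P = 9,779.4261.
Convexity = Σ t(t+1)·PV / [P·(1+y)²] = 116,958.5442 / (9,779.4261 × 1.020100) = 11.72400.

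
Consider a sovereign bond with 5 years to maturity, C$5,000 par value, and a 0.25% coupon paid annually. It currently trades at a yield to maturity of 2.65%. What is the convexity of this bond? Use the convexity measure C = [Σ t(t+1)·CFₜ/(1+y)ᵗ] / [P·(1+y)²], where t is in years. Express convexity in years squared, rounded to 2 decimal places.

With y = 0.0265:
  t   CF        PV=CF/(1+0.0265)^t    t·PV        t(t+1)·PV
  1        12.50        12.1773        12.1773          24.3546
  2        12.50        11.8629        23.7259          71.1776
  3        12.50        11.5567        34.6700         138.6802
  4        12.50        11.2583        45.0333         225.1667
  5     5,012.50     4,398.0445    21,990.2224     131,941.3343
  Σ                  4,444.8997    22,105.8289     132,400.7134
P = 4,444.8997.
Convexity = Σ t(t+1)·PV / [P·(1+y)²] = 132,400.7134 / (4,444.8997 × 1.053702) = 28.26900.

28.27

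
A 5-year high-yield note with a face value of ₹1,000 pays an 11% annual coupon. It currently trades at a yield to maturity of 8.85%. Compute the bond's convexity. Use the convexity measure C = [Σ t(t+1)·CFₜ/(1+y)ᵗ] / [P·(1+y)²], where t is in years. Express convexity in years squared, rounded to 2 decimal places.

With y = 0.0885:
  t   CF        PV=CF/(1+0.0885)^t    t·PV        t(t+1)·PV
  1       110.00       101.0565       101.0565         202.1130
  2       110.00        92.8401       185.6803         557.0409
  3       110.00        85.2918       255.8755       1,023.5018
  4       110.00        78.3572       313.4288       1,567.1442
  5     1,110.00       726.4083     3,632.0416      21,792.2497
  Σ                  1,083.9540     4,488.0827      25,142.0496
P = 1,083.9540.
Convexity = Σ t(t+1)·PV / [P·(1+y)²] = 25,142.0496 / (1,083.9540 × 1.184832) = 19.57641.

19.58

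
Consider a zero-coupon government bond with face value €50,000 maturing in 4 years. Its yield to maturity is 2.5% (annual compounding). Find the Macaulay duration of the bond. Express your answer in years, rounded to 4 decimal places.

4.0000 years

A zero-coupon bond has a single cash flow at maturity, so its Macaulay duration equals its maturity: 4 years.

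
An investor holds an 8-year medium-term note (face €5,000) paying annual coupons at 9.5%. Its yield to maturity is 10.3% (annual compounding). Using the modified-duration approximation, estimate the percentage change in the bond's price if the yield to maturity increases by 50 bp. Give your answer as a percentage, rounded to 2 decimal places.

Periodic yield y = 0.103. Modified duration first:
  t   CF        PV=CF/(1+0.103)^t    t·PV
  1       475.00       430.6437       430.6437
  2       475.00       390.4295       780.8589
  3       475.00       353.9705     1,061.9115
  4       475.00       320.9161     1,283.6646
  5       475.00       290.9484     1,454.7422
  6       475.00       263.7792     1,582.6752
  7       475.00       239.1470     1,674.0293
  8     5,475.00     2,499.0792    19,992.6338
  Σ                  4,788.9137    28,261.1592
P = 4,788.9137; D_Mac = 5.90137 yrs; D_mod = 5.90137/(1+0.103) = 5.35029 yrs.
ΔP/P ≈ -D_mod · Δy = -5.35029 × (+0.005) = -0.026751 = -2.6751%.

-2.68%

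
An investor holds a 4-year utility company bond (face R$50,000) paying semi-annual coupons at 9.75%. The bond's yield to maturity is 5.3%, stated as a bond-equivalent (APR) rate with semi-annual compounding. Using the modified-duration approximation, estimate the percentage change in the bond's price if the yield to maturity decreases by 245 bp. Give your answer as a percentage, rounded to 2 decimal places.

+8.25%

Periodic yield y = 0.0265. Modified duration first:
  t   CF        PV=CF/(1+0.0265)^t    t·PV
  1     2,437.50     2,374.5738     2,374.5738
  2     2,437.50     2,313.2721     4,626.5442
  3     2,437.50     2,253.5529     6,760.6588
  4     2,437.50     2,195.3755     8,781.5019
  5     2,437.50     2,138.6999    10,693.4997
  6     2,437.50     2,083.4875    12,500.9251
  7     2,437.50     2,029.7005    14,207.9032
  8    52,437.50    42,537.3420   340,298.7356
  Σ                 57,926.0041   400,244.3422
P = 57,926.0041; D_Mac = 6.90958 half-year periods = 3.45479 yrs; D_mod = 3.45479/(1+0.0265) = 3.36560 yrs.
ΔP/P ≈ -D_mod · Δy = -3.36560 × (-0.0245) = +0.082457 = +8.2457%.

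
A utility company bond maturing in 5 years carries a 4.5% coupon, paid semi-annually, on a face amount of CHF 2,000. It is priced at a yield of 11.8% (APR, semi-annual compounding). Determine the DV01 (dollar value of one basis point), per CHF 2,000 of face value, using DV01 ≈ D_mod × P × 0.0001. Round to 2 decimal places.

Periodic yield y = 0.059.
  t   CF        PV=CF/(1+0.059)^t    t·PV
  1        45.00        42.4929        42.4929
  2        45.00        40.1255        80.2510
  3        45.00        37.8900       113.6700
  4        45.00        35.7790       143.1162
  5        45.00        33.7857       168.9284
  6        45.00        31.9034       191.4203
  7        45.00        30.1260       210.8817
  8        45.00        28.4475       227.5804
  9        45.00        26.8627       241.7639
  10    2,045.00     1,152.7462    11,527.4623
  Σ                  1,460.1589    12,947.5671
P = 1,460.1589; D_Mac = 8.86723 half-year periods = 4.43362 yrs; D_mod = 4.18661 yrs.
DV01 ≈ 4.18661 × 1,460.1589 × 0.0001 = 0.611311.

CHF 0.61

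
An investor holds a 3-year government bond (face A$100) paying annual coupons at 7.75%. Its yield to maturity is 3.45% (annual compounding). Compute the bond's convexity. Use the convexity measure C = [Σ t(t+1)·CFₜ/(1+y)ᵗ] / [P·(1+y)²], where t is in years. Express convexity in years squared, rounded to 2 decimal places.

10.23

With y = 0.0345:
  t   CF        PV=CF/(1+0.0345)^t    t·PV        t(t+1)·PV
  1         7.75         7.4915         7.4915          14.9831
  2         7.75         7.2417        14.4834          43.4502
  3       107.75        97.3253       291.9759       1,167.9037
  Σ                    112.0586       313.9509       1,226.3370
P = 112.0586.
Convexity = Σ t(t+1)·PV / [P·(1+y)²] = 1,226.3370 / (112.0586 × 1.070190) = 10.22595.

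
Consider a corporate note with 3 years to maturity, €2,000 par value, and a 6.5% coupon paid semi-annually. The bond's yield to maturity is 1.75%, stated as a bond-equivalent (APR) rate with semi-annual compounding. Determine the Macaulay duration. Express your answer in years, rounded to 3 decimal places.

2.790 years

Periodic yield y = 0.00875. Discount each cash flow and weight by its period:
  t   CF        PV=CF/(1+0.00875)^t    t·PV
  1        65.00        64.4362        64.4362
  2        65.00        63.8773       127.7545
  3        65.00        63.3232       189.9695
  4        65.00        62.7739       251.0956
  5        65.00        62.2294       311.1470
  6     2,065.00     1,959.8317    11,758.9900
  Σ                  2,276.4716    12,703.3928
Price P = Σ PV = 2,276.4716.
Macaulay duration = Σ(t·PV) / P = 12,703.3928 / 2,276.4716 = 5.58030 half-year periods.
In years: 5.58030 / 2 = 2.79015 years.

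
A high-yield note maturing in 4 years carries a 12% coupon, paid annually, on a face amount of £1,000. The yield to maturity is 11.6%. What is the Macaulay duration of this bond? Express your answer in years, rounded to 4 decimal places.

Periodic yield y = 0.116. Discount each cash flow and weight by its year:
  t   CF        PV=CF/(1+0.116)^t    t·PV
  1       120.00       107.5269       107.5269
  2       120.00        96.3503       192.7005
  3       120.00        86.3354       259.0061
  4     1,120.00       722.0400     2,888.1599
  Σ                  1,012.2525     3,447.3934
Price P = Σ PV = 1,012.2525.
Macaulay duration = Σ(t·PV) / P = 3,447.3934 / 1,012.2525 = 3.40567 years.

3.4057 years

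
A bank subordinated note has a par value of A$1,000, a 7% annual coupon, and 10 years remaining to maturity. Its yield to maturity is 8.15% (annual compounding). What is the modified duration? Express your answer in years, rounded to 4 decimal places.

Periodic yield y = 0.0815. First find Macaulay duration:
  t   CF        PV=CF/(1+0.0815)^t    t·PV
  1        70.00        64.7249        64.7249
  2        70.00        59.8474       119.6947
  3        70.00        55.3374       166.0121
  4        70.00        51.1672       204.6689
  5        70.00        47.3114       236.5568
  6        70.00        43.7461       262.4763
  7        70.00        40.4494       283.1460
  8        70.00        37.4012       299.2098
  9        70.00        34.5827       311.2446
  10    1,070.00       488.7858     4,887.8575
  Σ                    923.3534     6,835.5917
P = 923.3534; Macaulay duration = 6,835.5917 / 923.3534 = 7.40301 years.
Modified duration = D_Mac / (1 + y) = 7.40301 / 1.0815 = 6.84513 years.

6.8451 years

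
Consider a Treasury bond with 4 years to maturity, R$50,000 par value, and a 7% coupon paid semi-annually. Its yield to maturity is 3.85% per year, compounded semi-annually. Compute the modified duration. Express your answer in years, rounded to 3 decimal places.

Periodic yield y = 0.01925. First find Macaulay duration:
  t   CF        PV=CF/(1+0.01925)^t    t·PV
  1     1,750.00     1,716.9487     1,716.9487
  2     1,750.00     1,684.5217     3,369.0434
  3     1,750.00     1,652.7071     4,958.1212
  4     1,750.00     1,621.4933     6,485.9733
  5     1,750.00     1,590.8691     7,954.3455
  6     1,750.00     1,560.8233     9,364.9395
  7     1,750.00     1,531.3449    10,719.4141
  8    51,750.00    44,428.8010   355,430.4080
  Σ                 55,787.5091   399,999.1939
P = 55,787.5091; Macaulay duration = 399,999.1939 / 55,787.5091 = 7.17005 half-year periods = 3.58502 years.
Modified duration = D_Mac / (1 + y) = 3.58502 / 1.01925 = 3.51732 years.

3.517 years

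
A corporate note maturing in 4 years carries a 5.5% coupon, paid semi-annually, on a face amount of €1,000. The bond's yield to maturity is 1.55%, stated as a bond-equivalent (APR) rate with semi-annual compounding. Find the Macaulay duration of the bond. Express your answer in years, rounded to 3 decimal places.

3.674 years

Periodic yield y = 0.00775. Discount each cash flow and weight by its period:
  t   CF        PV=CF/(1+0.00775)^t    t·PV
  1        27.50        27.2885        27.2885
  2        27.50        27.0787        54.1573
  3        27.50        26.8704        80.6112
  4        27.50        26.6638       106.6551
  5        27.50        26.4587       132.2935
  6        27.50        26.2552       157.5314
  7        27.50        26.0533       182.3732
  8     1,027.50       965.9605     7,727.6841
  Σ                  1,152.6291     8,468.5944
Price P = Σ PV = 1,152.6291.
Macaulay duration = Σ(t·PV) / P = 8,468.5944 / 1,152.6291 = 7.34720 half-year periods.
In years: 7.34720 / 2 = 3.67360 years.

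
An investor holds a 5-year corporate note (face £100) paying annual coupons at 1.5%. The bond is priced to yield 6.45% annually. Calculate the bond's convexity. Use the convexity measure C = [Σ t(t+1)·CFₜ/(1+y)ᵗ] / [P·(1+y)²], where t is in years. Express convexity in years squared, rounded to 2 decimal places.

25.30

With y = 0.0645:
  t   CF        PV=CF/(1+0.0645)^t    t·PV        t(t+1)·PV
  1         1.50         1.4091         1.4091           2.8182
  2         1.50         1.3237         2.6475           7.9424
  3         1.50         1.2435         3.7306          14.9223
  4         1.50         1.1682         4.6727          23.3635
  5       101.50        74.2571       371.2853       2,227.7116
  Σ                     79.4016       383.7451       2,276.7581
P = 79.4016.
Convexity = Σ t(t+1)·PV / [P·(1+y)²] = 2,276.7581 / (79.4016 × 1.133160) = 25.30442.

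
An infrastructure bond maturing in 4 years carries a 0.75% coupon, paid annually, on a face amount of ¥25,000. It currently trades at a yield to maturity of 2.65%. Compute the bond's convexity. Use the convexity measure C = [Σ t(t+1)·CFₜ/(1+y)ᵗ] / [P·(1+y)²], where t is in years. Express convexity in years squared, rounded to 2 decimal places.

With y = 0.0265:
  t   CF        PV=CF/(1+0.0265)^t    t·PV        t(t+1)·PV
  1       187.50       182.6595       182.6595         365.3190
  2       187.50       177.9440       355.8880       1,067.6640
  3       187.50       173.3502       520.0507       2,080.2027
  4    25,187.50    22,685.5466    90,742.1866     453,710.9328
  Σ                 23,219.5004    91,800.7848     457,224.1186
P = 23,219.5004.
Convexity = Σ t(t+1)·PV / [P·(1+y)²] = 457,224.1186 / (23,219.5004 × 1.053702) = 18.68781.

18.69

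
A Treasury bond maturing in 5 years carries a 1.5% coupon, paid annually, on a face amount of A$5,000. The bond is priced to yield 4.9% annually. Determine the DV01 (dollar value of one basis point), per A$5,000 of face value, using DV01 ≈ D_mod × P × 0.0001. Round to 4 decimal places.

Periodic yield y = 0.049.
  t   CF        PV=CF/(1+0.049)^t    t·PV
  1        75.00        71.4967        71.4967
  2        75.00        68.1570       136.3139
  3        75.00        64.9733       194.9198
  4        75.00        61.9383       247.7532
  5     5,075.00     3,995.3847    19,976.9237
  Σ                  4,261.9500    20,627.4073
P = 4,261.9500; D_Mac = 4.83990 yrs; D_mod = 4.61382 yrs.
DV01 ≈ 4.61382 × 4,261.9500 × 0.0001 = 1.966388.

A$1.9664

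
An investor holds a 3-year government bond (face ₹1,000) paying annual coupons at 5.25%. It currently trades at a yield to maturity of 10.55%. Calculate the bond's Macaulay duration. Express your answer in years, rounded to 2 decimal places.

2.84 years

Periodic yield y = 0.1055. Discount each cash flow and weight by its year:
  t   CF        PV=CF/(1+0.1055)^t    t·PV
  1        52.50        47.4898        47.4898
  2        52.50        42.9578        85.9156
  3     1,052.50       779.0151     2,337.0452
  Σ                    869.4627     2,470.4506
Price P = Σ PV = 869.4627.
Macaulay duration = Σ(t·PV) / P = 2,470.4506 / 869.4627 = 2.84135 years.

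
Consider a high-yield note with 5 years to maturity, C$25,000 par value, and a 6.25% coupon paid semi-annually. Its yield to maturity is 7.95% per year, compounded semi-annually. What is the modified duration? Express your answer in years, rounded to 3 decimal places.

4.177 years

Periodic yield y = 0.03975. First find Macaulay duration:
  t   CF        PV=CF/(1+0.03975)^t    t·PV
  1       781.25       751.3825       751.3825
  2       781.25       722.6569     1,445.3139
  3       781.25       695.0295     2,085.0885
  4       781.25       668.4583     2,673.8332
  5       781.25       642.9029     3,214.5145
  6       781.25       618.3245     3,709.9470
  7       781.25       594.6857     4,162.8002
  8       781.25       571.9507     4,575.6056
  9       781.25       550.0848     4,950.7635
  10   25,781.25    17,458.8117   174,588.1166
  Σ                 23,274.2876   202,157.3655
P = 23,274.2876; Macaulay duration = 202,157.3655 / 23,274.2876 = 8.68587 half-year periods = 4.34293 years.
Modified duration = D_Mac / (1 + y) = 4.34293 / 1.03975 = 4.17690 years.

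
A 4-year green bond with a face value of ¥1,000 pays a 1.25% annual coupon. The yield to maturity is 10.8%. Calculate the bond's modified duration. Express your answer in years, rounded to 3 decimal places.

3.529 years

Periodic yield y = 0.108. First find Macaulay duration:
  t   CF        PV=CF/(1+0.108)^t    t·PV
  1        12.50        11.2816        11.2816
  2        12.50        10.1819        20.3639
  3        12.50         9.1895        27.5684
  4     1,012.50       671.7938     2,687.1752
  Σ                    702.4468     2,746.3891
P = 702.4468; Macaulay duration = 2,746.3891 / 702.4468 = 3.90975 years.
Modified duration = D_Mac / (1 + y) = 3.90975 / 1.108 = 3.52865 years.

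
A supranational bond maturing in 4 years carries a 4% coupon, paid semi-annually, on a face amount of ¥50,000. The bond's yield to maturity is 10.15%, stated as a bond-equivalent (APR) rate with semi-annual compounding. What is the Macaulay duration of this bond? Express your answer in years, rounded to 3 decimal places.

Periodic yield y = 0.05075. Discount each cash flow and weight by its period:
  t   CF        PV=CF/(1+0.05075)^t    t·PV
  1     1,000.00       951.7012       951.7012
  2     1,000.00       905.7351     1,811.4702
  3     1,000.00       861.9892     2,585.9675
  4     1,000.00       820.3561     3,281.4244
  5     1,000.00       780.7338     3,903.6692
  6     1,000.00       743.0253     4,458.1519
  7     1,000.00       707.1381     4,949.9664
  8    51,000.00    34,322.1896   274,577.5172
  Σ                 40,092.8684   296,519.8679
Price P = Σ PV = 40,092.8684.
Macaulay duration = Σ(t·PV) / P = 296,519.8679 / 40,092.8684 = 7.39583 half-year periods.
In years: 7.39583 / 2 = 3.69791 years.

3.698 years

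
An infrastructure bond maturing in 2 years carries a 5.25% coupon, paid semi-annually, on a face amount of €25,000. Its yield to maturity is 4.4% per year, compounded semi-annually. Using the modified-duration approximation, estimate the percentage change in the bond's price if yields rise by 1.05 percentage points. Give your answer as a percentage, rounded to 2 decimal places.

-1.98%

Periodic yield y = 0.022. Modified duration first:
  t   CF        PV=CF/(1+0.022)^t    t·PV
  1       656.25       642.1233       642.1233
  2       656.25       628.3007     1,256.6013
  3       656.25       614.7756     1,844.3268
  4    25,656.25    23,517.4157    94,069.6627
  Σ                 25,402.6153    97,812.7142
P = 25,402.6153; D_Mac = 3.85050 half-year periods = 1.92525 yrs; D_mod = 1.92525/(1+0.022) = 1.88381 yrs.
ΔP/P ≈ -D_mod · Δy = -1.88381 × (+0.0105) = -0.019780 = -1.9780%.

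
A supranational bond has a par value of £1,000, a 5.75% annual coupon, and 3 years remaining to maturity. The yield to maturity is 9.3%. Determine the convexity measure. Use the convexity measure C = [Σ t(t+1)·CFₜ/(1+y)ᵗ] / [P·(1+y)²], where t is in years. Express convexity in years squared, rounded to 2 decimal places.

9.30

With y = 0.093:
  t   CF        PV=CF/(1+0.093)^t    t·PV        t(t+1)·PV
  1        57.50        52.6075        52.6075         105.2150
  2        57.50        48.1313        96.2626         288.7878
  3     1,057.50       809.8785     2,429.6356       9,718.5425
  Σ                    910.6173     2,578.5057      10,112.5452
P = 910.6173.
Convexity = Σ t(t+1)·PV / [P·(1+y)²] = 10,112.5452 / (910.6173 × 1.194649) = 9.29575.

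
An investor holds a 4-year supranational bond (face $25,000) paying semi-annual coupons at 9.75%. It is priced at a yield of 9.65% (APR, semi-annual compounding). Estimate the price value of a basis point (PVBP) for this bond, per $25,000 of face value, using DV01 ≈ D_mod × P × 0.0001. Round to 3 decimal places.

$8.153

Periodic yield y = 0.04825.
  t   CF        PV=CF/(1+0.04825)^t    t·PV
  1     1,218.75     1,162.6520     1,162.6520
  2     1,218.75     1,109.1362     2,218.2724
  3     1,218.75     1,058.0837     3,174.2510
  4     1,218.75     1,009.3810     4,037.5242
  5     1,218.75       962.9201     4,814.6007
  6     1,218.75       918.5978     5,511.5868
  7     1,218.75       876.3156     6,134.2090
  8    26,218.75    17,984.2783   143,874.2262
  Σ                 25,081.3648   170,927.3225
P = 25,081.3648; D_Mac = 6.81491 half-year periods = 3.40746 yrs; D_mod = 3.25061 yrs.
DV01 ≈ 3.25061 × 25,081.3648 × 0.0001 = 8.152985.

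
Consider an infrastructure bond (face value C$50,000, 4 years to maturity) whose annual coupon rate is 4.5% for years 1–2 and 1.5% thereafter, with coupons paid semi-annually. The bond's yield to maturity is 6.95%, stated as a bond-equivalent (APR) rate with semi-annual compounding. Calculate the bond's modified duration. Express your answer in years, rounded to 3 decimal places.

Periodic yield y = 0.03475. First find Macaulay duration:
  t   CF        PV=CF/(1+0.03475)^t    t·PV
  1     1,125.00     1,087.2191     1,087.2191
  2     1,125.00     1,050.7071     2,101.4141
  3     1,125.00     1,015.4212     3,046.2635
  4     1,125.00       981.3203     3,925.2812
  5       375.00       316.1215     1,580.6077
  6       375.00       305.5052     1,833.0314
  7       375.00       295.2455     2,066.7182
  8    50,375.00    38,329.3610   306,634.8876
  Σ                 43,380.9009   322,275.4230
P = 43,380.9009; Macaulay duration = 322,275.4230 / 43,380.9009 = 7.42897 half-year periods = 3.71449 years.
Modified duration = D_Mac / (1 + y) = 3.71449 / 1.03475 = 3.58974 years.

3.590 years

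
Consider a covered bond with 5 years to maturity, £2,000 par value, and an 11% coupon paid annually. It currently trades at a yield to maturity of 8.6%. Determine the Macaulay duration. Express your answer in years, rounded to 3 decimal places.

Periodic yield y = 0.086. Discount each cash flow and weight by its year:
  t   CF        PV=CF/(1+0.086)^t    t·PV
  1       220.00       202.5783       202.5783
  2       220.00       186.5362       373.0723
  3       220.00       171.7644       515.2933
  4       220.00       158.1624       632.6498
  5     2,220.00     1,469.6159     7,348.0796
  Σ                  2,188.6572     9,071.6732
Price P = Σ PV = 2,188.6572.
Macaulay duration = Σ(t·PV) / P = 9,071.6732 / 2,188.6572 = 4.14486 years.

4.145 years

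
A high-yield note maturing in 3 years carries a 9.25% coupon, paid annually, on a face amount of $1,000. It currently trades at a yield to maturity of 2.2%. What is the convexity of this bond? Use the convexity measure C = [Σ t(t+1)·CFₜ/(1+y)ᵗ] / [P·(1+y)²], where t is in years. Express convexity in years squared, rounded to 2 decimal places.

10.35

With y = 0.022:
  t   CF        PV=CF/(1+0.022)^t    t·PV        t(t+1)·PV
  1        92.50        90.5088        90.5088         181.0176
  2        92.50        88.5605       177.1210         531.3629
  3     1,092.50     1,023.4550     3,070.3650      12,281.4602
  Σ                  1,202.5243     3,337.9948      12,993.8406
P = 1,202.5243.
Convexity = Σ t(t+1)·PV / [P·(1+y)²] = 12,993.8406 / (1,202.5243 × 1.044484) = 10.34527.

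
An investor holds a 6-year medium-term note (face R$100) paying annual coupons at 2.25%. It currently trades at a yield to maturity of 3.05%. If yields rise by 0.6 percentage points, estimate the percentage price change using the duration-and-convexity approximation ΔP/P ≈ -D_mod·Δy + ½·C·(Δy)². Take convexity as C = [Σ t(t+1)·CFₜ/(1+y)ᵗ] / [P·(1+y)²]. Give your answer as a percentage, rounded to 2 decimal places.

With y = 0.0305:
  t   CF        PV=CF/(1+0.0305)^t    t·PV        t(t+1)·PV
  1         2.25         2.1834         2.1834           4.3668
  2         2.25         2.1188         4.2376          12.7127
  3         2.25         2.0561         6.1682          24.6729
  4         2.25         1.9952         7.9809          39.9044
  5         2.25         1.9362         9.6808          58.0850
  6       102.25        85.3838       512.3026       3,586.1185
  Σ                     95.6734       542.5535       3,725.8602
P = 95.6734; D_Mac = 5.67089 yrs; D_mod = 5.50305 yrs; C = 36.67239.
Duration effect: -5.50305 × (+0.006) = -0.033018
Convexity effect: 0.5 × 36.67239 × (0.006)² = +0.0006601
ΔP/P ≈ -0.033018 + 0.0006601 = -0.032358 = -3.2358%.

-3.24%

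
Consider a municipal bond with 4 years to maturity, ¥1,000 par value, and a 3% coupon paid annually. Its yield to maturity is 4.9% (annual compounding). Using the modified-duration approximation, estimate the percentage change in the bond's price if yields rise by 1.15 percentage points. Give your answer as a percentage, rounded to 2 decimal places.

-4.19%

Periodic yield y = 0.049. Modified duration first:
  t   CF        PV=CF/(1+0.049)^t    t·PV
  1        30.00        28.5987        28.5987
  2        30.00        27.2628        54.5256
  3        30.00        25.9893        77.9679
  4     1,030.00       850.6194     3,402.4775
  Σ                    932.4701     3,563.5697
P = 932.4701; D_Mac = 3.82164 yrs; D_mod = 3.82164/(1+0.049) = 3.64313 yrs.
ΔP/P ≈ -D_mod · Δy = -3.64313 × (+0.0115) = -0.041896 = -4.1896%.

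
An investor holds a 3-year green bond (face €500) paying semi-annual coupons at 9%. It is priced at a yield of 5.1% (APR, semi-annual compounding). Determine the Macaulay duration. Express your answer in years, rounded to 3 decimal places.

2.712 years

Periodic yield y = 0.0255. Discount each cash flow and weight by its period:
  t   CF        PV=CF/(1+0.0255)^t    t·PV
  1        22.50        21.9405        21.9405
  2        22.50        21.3949        42.7899
  3        22.50        20.8629        62.5888
  4        22.50        20.3442        81.3767
  5        22.50        19.8383        99.1914
  6       522.50       449.2337     2,695.4021
  Σ                    553.6145     3,003.2894
Price P = Σ PV = 553.6145.
Macaulay duration = Σ(t·PV) / P = 3,003.2894 / 553.6145 = 5.42487 half-year periods.
In years: 5.42487 / 2 = 2.71244 years.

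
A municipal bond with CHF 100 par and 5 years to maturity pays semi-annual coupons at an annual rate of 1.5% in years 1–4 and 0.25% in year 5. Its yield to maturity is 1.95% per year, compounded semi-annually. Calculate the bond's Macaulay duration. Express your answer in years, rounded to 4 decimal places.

Periodic yield y = 0.00975. Discount each cash flow and weight by its period:
  t   CF        PV=CF/(1+0.00975)^t    t·PV
  1        0.750         0.7428         0.7428
  2        0.750         0.7356         1.4712
  3        0.750         0.7285         2.1855
  4        0.750         0.7214         2.8858
  5        0.750         0.7145         3.5724
  6        0.750         0.7076         4.2455
  7        0.750         0.7008         4.9053
  8        0.750         0.6940         5.5519
  9        0.125         0.1145         1.0309
  10     100.125        90.8665       908.6652
  Σ                     96.7262       935.2564
Price P = Σ PV = 96.7262.
Macaulay duration = Σ(t·PV) / P = 935.2564 / 96.7262 = 9.66912 half-year periods.
In years: 9.66912 / 2 = 4.83456 years.

4.8346 years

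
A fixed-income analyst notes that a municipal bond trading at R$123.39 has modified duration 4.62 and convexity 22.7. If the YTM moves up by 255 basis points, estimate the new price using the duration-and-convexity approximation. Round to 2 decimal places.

R$109.76

Duration effect: -D_mod·Δy = -4.62 × (+0.0255) = -0.117810
Convexity effect: ½·C·(Δy)² = 0.5 × 22.7 × (0.0255)² = +0.0073803375
ΔP/P ≈ -0.117810 + 0.0073803375 = -0.1104296625
New price ≈ 123.39 × (1 - 0.1104296625) = 109.764083944125.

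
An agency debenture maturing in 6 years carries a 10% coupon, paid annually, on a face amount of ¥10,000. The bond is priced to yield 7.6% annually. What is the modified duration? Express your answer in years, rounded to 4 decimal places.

4.5155 years

Periodic yield y = 0.076. First find Macaulay duration:
  t   CF        PV=CF/(1+0.076)^t    t·PV
  1     1,000.00       929.3680       929.3680
  2     1,000.00       863.7249     1,727.4499
  3     1,000.00       802.7183     2,408.1550
  4     1,000.00       746.0208     2,984.0831
  5     1,000.00       693.3278     3,466.6392
  6    11,000.00     7,087.9241    42,527.5445
  Σ                 11,123.0840    54,043.2397
P = 11,123.0840; Macaulay duration = 54,043.2397 / 11,123.0840 = 4.85866 years.
Modified duration = D_Mac / (1 + y) = 4.85866 / 1.076 = 4.51548 years.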